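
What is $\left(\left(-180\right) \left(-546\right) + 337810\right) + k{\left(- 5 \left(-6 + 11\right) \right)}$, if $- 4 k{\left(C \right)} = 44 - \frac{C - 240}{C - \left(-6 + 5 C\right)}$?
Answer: $\frac{3488627}{8} \approx 4.3608 \cdot 10^{5}$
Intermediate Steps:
$k{\left(C \right)} = -11 + \frac{-240 + C}{4 \left(6 - 4 C\right)}$ ($k{\left(C \right)} = - \frac{44 - \frac{C - 240}{C - \left(-6 + 5 C\right)}}{4} = - \frac{44 - \frac{-240 + C}{6 - 4 C}}{4} = -11 + \frac{-240 + C}{4 \left(6 - 4 C\right)}$)
$\left(\left(-180\right) \left(-546\right) + 337810\right) + k{\left(- 5 \left(-6 + 11\right) \right)} = \left(\left(-180\right) \left(-546\right) + 337810\right) + \frac{3 \left(168 - 59 \left(- 5 \left(-6 + 11\right)\right)\right)}{8 \left(-3 + 2 \left(- 5 \left(-6 + 11\right)\right)\right)} = \left(98280 + 337810\right) + \frac{3 \left(168 - 59 \left(\left(-5\right) 5\right)\right)}{8 \left(-3 + 2 \left(\left(-5\right) 5\right)\right)} = 436090 + \frac{3 \left(168 - -1475\right)}{8 \left(-3 + 2 \left(-25\right)\right)} = 436090 + \frac{3 \left(168 + 1475\right)}{8 \left(-3 - 50\right)} = 436090 + \frac{3}{8} \frac{1}{-53} \cdot 1643 = 436090 + \frac{3}{8} \left(- \frac{1}{53}\right) 1643 = 436090 - \frac{93}{8} = \frac{3488627}{8}$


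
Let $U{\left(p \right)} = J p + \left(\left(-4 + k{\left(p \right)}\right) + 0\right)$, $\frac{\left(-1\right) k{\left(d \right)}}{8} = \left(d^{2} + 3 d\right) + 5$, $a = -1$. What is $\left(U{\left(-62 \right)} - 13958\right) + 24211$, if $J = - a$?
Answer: $-19117$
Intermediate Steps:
$J = 1$ ($J = \left(-1\right) \left(-1\right) = 1$)
$k{\left(d \right)} = -40 - 24 d - 8 d^{2}$ ($k{\left(d \right)} = - 8 \left(\left(d^{2} + 3 d\right) + 5\right) = - 8 \left(5 + d^{2} + 3 d\right) = -40 - 24 d - 8 d^{2}$)
$U{\left(p \right)} = -44 - 23 p - 8 p^{2}$ ($U{\left(p \right)} = 1 p - \left(44 + 8 p^{2} + 24 p\right) = p - \left(44 + 8 p^{2} + 24 p\right) = -44 - 23 p - 8 p^{2}$)
$\left(U{\left(-62 \right)} - 13958\right) + 24211 = \left(\left(-44 - -1426 - 8 \left(-62\right)^{2}\right) - 13958\right) + 24211 = \left(\left(-44 + 1426 - 30752\right) - 13958\right) + 24211 = \left(-29370 - 13958\right) + 24211 = -43328 + 24211 = -19117$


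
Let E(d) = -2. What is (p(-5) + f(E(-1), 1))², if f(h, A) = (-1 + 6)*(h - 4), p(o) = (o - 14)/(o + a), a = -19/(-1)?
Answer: 192721/196 ≈ 983.27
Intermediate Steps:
a = 19 (a = -19*(-1) = 19)
p(o) = (-14 + o)/(19 + o) (p(o) = (o - 14)/(o + 19) = (-14 + o)/(19 + o))
f(h, A) = -20 + 5*h (f(h, A) = 5*(-4 + h) = -20 + 5*h)
(p(-5) + f(E(-1), 1))² = ((-14 - 5)/(19 - 5) + (-20 + 5*(-2)))² = (-19/14 + (-20 - 10))² = ((1/14)*(-19) - 30)² = (-19/14 - 30)² = (-439/14)² = 192721/196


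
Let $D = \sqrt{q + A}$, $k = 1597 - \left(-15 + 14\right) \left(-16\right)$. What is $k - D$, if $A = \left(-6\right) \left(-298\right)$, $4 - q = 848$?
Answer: $1581 - 4 \sqrt{59} \approx 1550.3$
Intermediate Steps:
$q = -844$ ($q = 4 - 848 = -844$)
$A = 1788$
$k = 1581$ ($k = 1597 - \left(-1\right) \left(-16\right) = 1597 - 16 = 1581$)
$D = 4 \sqrt{59}$ ($D = \sqrt{-844 + 1788} = \sqrt{944} = 4 \sqrt{59} \approx 30.725$)
$k - D = 1581 - 4 \sqrt{59}$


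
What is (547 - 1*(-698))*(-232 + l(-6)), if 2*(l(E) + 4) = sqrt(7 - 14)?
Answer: -293820 + 1245*I*sqrt(7)/2 ≈ -2.9382e+5 + 1647.0*I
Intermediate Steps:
l(E) = -4 + I*sqrt(7)/2 (l(E) = -4 + sqrt(7 - 14)/2 = -4 + sqrt(-7)/2 = -4 + (I*sqrt(7))/2 = -4 + I*sqrt(7)/2)
(547 - 1*(-698))*(-232 + l(-6)) = (547 - 1*(-698))*(-232 + (-4 + I*sqrt(7)/2)) = (547 + 698)*(-236 + I*sqrt(7)/2) = 1245*(-236 + I*sqrt(7)/2) = -293820 + 1245*I*sqrt(7)/2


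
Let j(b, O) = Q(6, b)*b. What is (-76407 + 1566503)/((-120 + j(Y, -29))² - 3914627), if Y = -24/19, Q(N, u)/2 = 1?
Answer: -537924656/1407760763 ≈ -0.38211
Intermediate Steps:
Q(N, u) = 2 (Q(N, u) = 2*1 = 2)
Y = -24/19 (Y = -24*1/19 = -24/19 ≈ -1.2632)
j(b, O) = 2*b
(-76407 + 1566503)/((-120 + j(Y, -29))² - 3914627) = (-76407 + 1566503)/((-120 + 2*(-24/19))² - 3914627) = 1490096/((-120 - 48/19)² - 3914627) = 1490096/((-2328/19)² - 3914627) = 1490096/(5419584/361 - 3914627) = 1490096/(-1407760763/361) = 1490096*(-361/1407760763) = -537924656/1407760763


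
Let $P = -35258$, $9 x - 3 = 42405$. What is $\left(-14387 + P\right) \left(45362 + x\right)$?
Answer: $-2485923730$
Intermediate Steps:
$x = 4712$ ($x = \frac{1}{3} + \frac{1}{9} \cdot 42405 = \frac{1}{3} + \frac{14135}{3} = 4712$)
$\left(-14387 + P\right) \left(45362 + x\right) = \left(-14387 - 35258\right) \left(45362 + 4712\right) = \left(-49645\right) 50074 = -2485923730$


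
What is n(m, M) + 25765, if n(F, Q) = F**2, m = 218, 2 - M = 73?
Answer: 73289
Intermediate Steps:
M = -71 (M = 2 - 1*73 = 2 - 73 = -71)
n(m, M) + 25765 = 218**2 + 25765 = 47524 + 25765 = 73289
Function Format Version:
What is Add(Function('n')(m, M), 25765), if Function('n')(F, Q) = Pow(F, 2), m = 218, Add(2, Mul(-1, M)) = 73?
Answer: 73289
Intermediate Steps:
M = -71 (M = Add(2, Mul(-1, 73)) = Add(2, -73) = -71)
Add(Function('n')(m, M), 25765) = Add(Pow(218, 2), 25765) = Add(47524, 25765) = 73289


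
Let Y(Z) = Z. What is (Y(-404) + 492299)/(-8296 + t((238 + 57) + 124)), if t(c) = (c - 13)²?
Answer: 32793/10436 ≈ 3.1423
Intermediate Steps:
t(c) = (-13 + c)²
(Y(-404) + 492299)/(-8296 + t((238 + 57) + 124)) = (-404 + 492299)/(-8296 + (-13 + ((238 + 57) + 124))²) = 491895/(-8296 + (-13 + (295 + 124))²) = 491895/(-8296 + (-13 + 419)²) = 491895/(-8296 + 406²) = 491895/(-8296 + 164836) = 491895/156540 = 491895*(1/156540) = 32793/10436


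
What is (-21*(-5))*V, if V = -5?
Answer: -525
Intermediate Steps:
(-21*(-5))*V = -21*(-5)*(-5) = 105*(-5) = -525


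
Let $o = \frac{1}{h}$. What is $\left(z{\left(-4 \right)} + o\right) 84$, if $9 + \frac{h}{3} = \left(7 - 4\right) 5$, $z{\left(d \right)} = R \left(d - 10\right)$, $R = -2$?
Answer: $\frac{7070}{3} \approx 2356.7$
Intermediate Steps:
$z{\left(d \right)} = 20 - 2 d$ ($z{\left(d \right)} = - 2 \left(d - 10\right) = - 2 \left(-10 + d\right) = 20 - 2 d$)
$h = 18$ ($h = -27 + 3 \left(7 - 4\right) 5 = -27 + 3 \cdot 3 \cdot 5 = -27 + 3 \cdot 15 = -27 + 45 = 18$)
$o = \frac{1}{18} \approx 0.055556$
$\left(z{\left(-4 \right)} + o\right) 84 = \left(\left(20 - -8\right) + \frac{1}{18}\right) 84 = \left(\left(20 + 8\right) + \frac{1}{18}\right) 84 = \left(28 + \frac{1}{18}\right) 84 = \frac{505}{18} \cdot 84 = \frac{7070}{3}$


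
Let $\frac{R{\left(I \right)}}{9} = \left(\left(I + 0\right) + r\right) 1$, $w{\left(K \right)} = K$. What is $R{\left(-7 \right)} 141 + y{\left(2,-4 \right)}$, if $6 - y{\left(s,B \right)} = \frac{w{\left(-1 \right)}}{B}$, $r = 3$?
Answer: $- \frac{20281}{4} \approx -5070.3$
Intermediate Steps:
$R{\left(I \right)} = 27 + 9 I$ ($R{\left(I \right)} = 9 \left(\left(I + 0\right) + 3\right) 1 = 9 \left(I + 3\right) 1 = 9 \left(3 + I\right) 1 = 9 \left(3 + I\right) = 27 + 9 I$)
$y{\left(s,B \right)} = 6 + \frac{1}{B}$ ($y{\left(s,B \right)} = 6 - - \frac{1}{B} = 6 + \frac{1}{B}$)
$R{\left(-7 \right)} 141 + y{\left(2,-4 \right)} = \left(27 + 9 \left(-7\right)\right) 141 + \left(6 + \frac{1}{-4}\right) = \left(27 - 63\right) 141 + \left(6 - \frac{1}{4}\right) = \left(-36\right) 141 + \frac{23}{4} = -5076 + \frac{23}{4} = - \frac{20281}{4}$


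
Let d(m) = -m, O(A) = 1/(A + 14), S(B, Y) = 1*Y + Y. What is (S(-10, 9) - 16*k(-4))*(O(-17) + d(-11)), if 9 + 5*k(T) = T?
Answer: 9536/15 ≈ 635.73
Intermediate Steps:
k(T) = -9/5 + T/5
S(B, Y) = 2*Y (S(B, Y) = Y + Y = 2*Y)
O(A) = 1/(14 + A)
(S(-10, 9) - 16*k(-4))*(O(-17) + d(-11)) = (2*9 - 16*(-9/5 + (⅕)*(-4)))*(1/(14 - 17) - 1*(-11)) = (18 - 16*(-9/5 - ⅘))*(1/(-3) + 11) = (18 - 16*(-13)/5)*(-⅓ + 11) = (18 - 1*(-208/5))*(32/3) = (18 + 208/5)*(32/3) = (298/5)*(32/3) = 9536/15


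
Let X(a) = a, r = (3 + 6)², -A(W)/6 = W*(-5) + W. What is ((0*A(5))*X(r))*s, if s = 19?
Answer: 0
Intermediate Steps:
A(W) = 24*W (A(W) = -6*(W*(-5) + W) = -6*(-5*W + W) = -(-24)*W = 24*W)
r = 81 (r = 9² = 81)
((0*A(5))*X(r))*s = ((0*(24*5))*81)*19 = ((0*120)*81)*19 = (0*81)*19 = 0*19 = 0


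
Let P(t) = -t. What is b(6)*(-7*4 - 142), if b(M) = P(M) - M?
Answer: 2040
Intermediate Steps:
b(M) = -2*M (b(M) = -M - M = -2*M)
b(6)*(-7*4 - 142) = (-2*6)*(-7*4 - 142) = -12*(-28 - 142) = -12*(-170) = 2040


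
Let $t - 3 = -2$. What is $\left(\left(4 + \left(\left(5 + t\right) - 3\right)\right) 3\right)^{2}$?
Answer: $441$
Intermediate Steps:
$t = 1$ ($t = 3 - 2 = 1$)
$\left(\left(4 + \left(\left(5 + t\right) - 3\right)\right) 3\right)^{2} = \left(\left(4 + \left(\left(5 + 1\right) - 3\right)\right) 3\right)^{2} = \left(\left(4 + \left(6 - 3\right)\right) 3\right)^{2} = \left(\left(4 + 3\right) 3\right)^{2} = \left(7 \cdot 3\right)^{2} = 21^{2} = 441$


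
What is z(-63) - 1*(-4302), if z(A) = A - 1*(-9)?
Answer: 4248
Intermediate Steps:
z(A) = 9 + A (z(A) = A + 9 = 9 + A)
z(-63) - 1*(-4302) = (9 - 63) - 1*(-4302) = -54 + 4302 = 4248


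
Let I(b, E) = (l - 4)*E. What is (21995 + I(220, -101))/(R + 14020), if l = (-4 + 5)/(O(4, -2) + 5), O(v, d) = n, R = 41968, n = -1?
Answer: 89495/223952 ≈ 0.39962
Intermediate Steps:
O(v, d) = -1
l = ¼ (l = (-4 + 5)/(-1 + 5) = 1/4 = 1*(¼) = ¼ ≈ 0.25000)
I(b, E) = -15*E/4 (I(b, E) = (¼ - 4)*E = -15*E/4)
(21995 + I(220, -101))/(R + 14020) = (21995 - 15/4*(-101))/(41968 + 14020) = (21995 + 1515/4)/55988 = (89495/4)*(1/55988) = 89495/223952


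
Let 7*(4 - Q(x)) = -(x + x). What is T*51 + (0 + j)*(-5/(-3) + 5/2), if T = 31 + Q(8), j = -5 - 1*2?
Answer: 78641/42 ≈ 1872.4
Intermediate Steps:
Q(x) = 4 + 2*x/7 (Q(x) = 4 - (-1)*(x + x)/7 = 4 - (-1)*2*x/7 = 4 - (-2)*x/7 = 4 + 2*x/7)
j = -7 (j = -5 - 2 = -7)
T = 261/7 (T = 31 + (4 + (2/7)*8) = 31 + (4 + 16/7) = 31 + 44/7 = 261/7 ≈ 37.286)
T*51 + (0 + j)*(-5/(-3) + 5/2) = (261/7)*51 + (0 - 7)*(-5/(-3) + 5/2) = 13311/7 - 7*(-5*(-⅓) + 5*(½)) = 13311/7 - 7*(5/3 + 5/2) = 13311/7 - 7*25/6 = 13311/7 - 175/6 = 78641/42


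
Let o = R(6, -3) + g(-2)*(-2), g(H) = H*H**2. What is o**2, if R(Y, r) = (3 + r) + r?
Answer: 169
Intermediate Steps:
g(H) = H**3
R(Y, r) = 3 + 2*r
o = 13 (o = (3 + 2*(-3)) + (-2)**3*(-2) = (3 - 6) - 8*(-2) = -3 + 16 = 13)
o**2 = 13**2 = 169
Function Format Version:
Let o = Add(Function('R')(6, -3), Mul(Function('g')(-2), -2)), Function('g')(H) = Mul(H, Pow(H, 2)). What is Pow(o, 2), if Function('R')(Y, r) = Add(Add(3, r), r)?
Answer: 169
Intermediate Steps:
Function('g')(H) = Pow(H, 3)
Function('R')(Y, r) = Add(3, Mul(2, r))
o = 13 (o = Add(Add(3, Mul(2, -3)), Mul(Pow(-2, 3), -2)) = Add(Add(3, -6), Mul(-8, -2)) = Add(-3, 16) = 13)
Pow(o, 2) = Pow(13, 2) = 169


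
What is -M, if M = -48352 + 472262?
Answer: -423910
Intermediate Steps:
M = 423910
-M = -1*423910 = -423910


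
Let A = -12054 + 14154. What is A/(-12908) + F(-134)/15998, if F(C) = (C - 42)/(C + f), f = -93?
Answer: -136142407/837071353 ≈ -0.16264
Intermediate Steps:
A = 2100
F(C) = (-42 + C)/(-93 + C) (F(C) = (C - 42)/(C - 93) = (-42 + C)/(-93 + C))
A/(-12908) + F(-134)/15998 = 2100/(-12908) + ((-42 - 134)/(-93 - 134))/15998 = 2100*(-1/12908) + (-176/(-227))*(1/15998) = -75/461 - 1/227*(-176)*(1/15998) = -75/461 + (176/227)*(1/15998) = -75/461 + 88/1815773 = -136142407/837071353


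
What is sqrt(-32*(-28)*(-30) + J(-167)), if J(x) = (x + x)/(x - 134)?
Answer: I*sqrt(2435254346)/301 ≈ 163.95*I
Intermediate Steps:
J(x) = 2*x/(-134 + x) (J(x) = (2*x)/(-134 + x) = 2*x/(-134 + x))
sqrt(-32*(-28)*(-30) + J(-167)) = sqrt(-32*(-28)*(-30) + 2*(-167)/(-134 - 167)) = sqrt(896*(-30) + 2*(-167)/(-301)) = sqrt(-26880 + 2*(-167)*(-1/301)) = sqrt(-26880 + 334/301) = sqrt(-8090546/301) = I*sqrt(2435254346)/301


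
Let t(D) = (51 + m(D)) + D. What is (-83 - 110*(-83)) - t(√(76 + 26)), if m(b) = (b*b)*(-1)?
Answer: 9098 - √102 ≈ 9087.9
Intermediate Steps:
m(b) = -b² (m(b) = b²*(-1) = -b²)
t(D) = 51 + D - D² (t(D) = (51 - D²) + D = 51 + D - D²)
(-83 - 110*(-83)) - t(√(76 + 26)) = (-83 - 110*(-83)) - (51 + √(76 + 26) - (√(76 + 26))²) = (-83 + 9130) - (51 + √102 - (√102)²) = 9047 - (51 + √102 - 1*102) = 9047 - (51 + √102 - 102) = 9047 - (-51 + √102) = 9047 + (51 - √102) = 9098 - √102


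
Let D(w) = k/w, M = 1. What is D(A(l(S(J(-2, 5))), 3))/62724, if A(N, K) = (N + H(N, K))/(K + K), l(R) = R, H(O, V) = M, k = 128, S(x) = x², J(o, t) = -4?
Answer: 64/88859 ≈ 0.00072024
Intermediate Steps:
H(O, V) = 1
A(N, K) = (1 + N)/(2*K) (A(N, K) = (N + 1)/(K + K) = (1 + N)/((2*K)) = (1 + N)*(1/(2*K)) = (1 + N)/(2*K))
D(w) = 128/w
D(A(l(S(J(-2, 5))), 3))/62724 = (128/(((½)*(1 + (-4)²)/3)))/62724 = (128/(((½)*(⅓)*(1 + 16))))*(1/62724) = (128/(((½)*(⅓)*17)))*(1/62724) = (128/(17/6))*(1/62724) = (128*(6/17))*(1/62724) = (768/17)*(1/62724) = 64/88859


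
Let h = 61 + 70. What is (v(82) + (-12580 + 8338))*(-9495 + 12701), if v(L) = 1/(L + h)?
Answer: -2896765270/213 ≈ -1.3600e+7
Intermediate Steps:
h = 131
v(L) = 1/(131 + L) (v(L) = 1/(L + 131) = 1/(131 + L))
(v(82) + (-12580 + 8338))*(-9495 + 12701) = (1/(131 + 82) + (-12580 + 8338))*(-9495 + 12701) = (1/213 - 4242)*3206 = -903545/213*3206 = -2896765270/213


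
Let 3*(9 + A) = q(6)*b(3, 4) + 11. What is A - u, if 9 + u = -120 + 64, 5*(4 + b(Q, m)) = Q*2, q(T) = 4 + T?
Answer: 151/3 ≈ 50.333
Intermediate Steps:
b(Q, m) = -4 + 2*Q/5 (b(Q, m) = -4 + (Q*2)/5 = -4 + (2*Q)/5 = -4 + 2*Q/5)
u = -65 (u = -9 + (-120 + 64) = -9 - 56 = -65)
A = -44/3 (A = -9 + ((4 + 6)*(-4 + (⅖)*3) + 11)/3 = -9 + (10*(-4 + 6/5) + 11)/3 = -9 + (10*(-14/5) + 11)/3 = -9 + (-28 + 11)/3 = -9 + (⅓)*(-17) = -9 - 17/3 = -44/3 ≈ -14.667)
A - u = -44/3 - 1*(-65) = -44/3 + 65 = 151/3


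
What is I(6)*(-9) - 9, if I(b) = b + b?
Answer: -117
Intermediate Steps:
I(b) = 2*b
I(6)*(-9) - 9 = (2*6)*(-9) - 9 = 12*(-9) - 9 = -108 - 9 = -117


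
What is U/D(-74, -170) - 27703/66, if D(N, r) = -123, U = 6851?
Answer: -1286545/2706 ≈ -475.44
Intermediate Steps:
U/D(-74, -170) - 27703/66 = 6851/(-123) - 27703/66 = 6851*(-1/123) - 27703*1/66 = -6851/123 - 27703/66 = -1286545/2706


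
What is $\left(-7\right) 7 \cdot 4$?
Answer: $-196$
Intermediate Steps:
$\left(-7\right) 7 \cdot 4 = \left(-49\right) 4 = -196$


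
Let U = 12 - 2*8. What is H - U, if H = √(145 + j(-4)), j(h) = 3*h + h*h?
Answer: 4 + √149 ≈ 16.207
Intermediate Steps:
j(h) = h² + 3*h (j(h) = 3*h + h² = h² + 3*h)
H = √149 (H = √(145 - 4*(3 - 4)) = √(145 - 4*(-1)) = √(145 + 4) = √149 ≈ 12.207)
U = -4 (U = 12 - 16 = -4)
H - U = √149 - 1*(-4) = √149 + 4 = 4 + √149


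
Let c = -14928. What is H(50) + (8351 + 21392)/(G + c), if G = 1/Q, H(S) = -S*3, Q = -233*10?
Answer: -5286637340/34782241 ≈ -151.99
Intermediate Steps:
Q = -2330
H(S) = -3*S
G = -1/2330 (G = 1/(-2330) = -1/2330 ≈ -0.00042918)
H(50) + (8351 + 21392)/(G + c) = -3*50 + (8351 + 21392)/(-1/2330 - 14928) = -150 + 29743/(-34782241/2330) = -150 + 29743*(-2330/34782241) = -150 - 69301190/34782241 = -5286637340/34782241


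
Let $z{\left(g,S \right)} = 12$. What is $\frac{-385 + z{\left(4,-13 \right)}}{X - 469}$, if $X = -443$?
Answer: $\frac{373}{912} \approx 0.40899$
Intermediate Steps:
$\frac{-385 + z{\left(4,-13 \right)}}{X - 469} = \frac{-385 + 12}{-443 - 469} = - \frac{373}{-912} = \left(-373\right) \left(- \frac{1}{912}\right) = \frac{373}{912}$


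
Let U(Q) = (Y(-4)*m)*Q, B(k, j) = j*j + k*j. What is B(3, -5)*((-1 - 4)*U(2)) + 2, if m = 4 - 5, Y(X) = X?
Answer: -398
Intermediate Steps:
B(k, j) = j**2 + j*k
m = -1
U(Q) = 4*Q (U(Q) = (-4*(-1))*Q = 4*Q)
B(3, -5)*((-1 - 4)*U(2)) + 2 = (-5*(-5 + 3))*((-1 - 4)*(4*2)) + 2 = (-5*(-2))*(-5*8) + 2 = 10*(-40) + 2 = -400 + 2 = -398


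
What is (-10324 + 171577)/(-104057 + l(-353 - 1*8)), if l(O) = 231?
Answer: -161253/103826 ≈ -1.5531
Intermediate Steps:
(-10324 + 171577)/(-104057 + l(-353 - 1*8)) = (-10324 + 171577)/(-104057 + 231) = 161253/(-103826) = 161253*(-1/103826) = -161253/103826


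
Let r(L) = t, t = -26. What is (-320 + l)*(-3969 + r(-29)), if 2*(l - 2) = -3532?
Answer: 8325580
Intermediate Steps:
l = -1764 (l = 2 + (½)*(-3532) = 2 - 1766 = -1764)
r(L) = -26
(-320 + l)*(-3969 + r(-29)) = (-320 - 1764)*(-3969 - 26) = -2084*(-3995) = 8325580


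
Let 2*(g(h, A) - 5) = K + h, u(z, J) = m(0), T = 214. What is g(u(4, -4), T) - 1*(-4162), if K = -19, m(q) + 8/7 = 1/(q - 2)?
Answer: 116387/28 ≈ 4156.7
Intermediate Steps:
m(q) = -8/7 + 1/(-2 + q) (m(q) = -8/7 + 1/(q - 2) = -8/7 + 1/(-2 + q))
u(z, J) = -23/14 (u(z, J) = (23 - 8*0)/(7*(-2 + 0)) = (1/7)*(23 + 0)/(-2) = (1/7)*(-1/2)*23 = -23/14)
g(h, A) = -9/2 + h/2 (g(h, A) = 5 + (-19 + h)/2 = 5 + (-19/2 + h/2) = -9/2 + h/2)
g(u(4, -4), T) - 1*(-4162) = (-9/2 + (1/2)*(-23/14)) - 1*(-4162) = (-9/2 - 23/28) + 4162 = -149/28 + 4162 = 116387/28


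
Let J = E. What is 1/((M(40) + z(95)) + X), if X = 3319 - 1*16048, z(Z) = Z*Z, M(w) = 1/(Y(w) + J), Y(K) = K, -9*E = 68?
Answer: -292/1081559 ≈ -0.00026998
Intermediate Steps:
E = -68/9 (E = -⅑*68 = -68/9 ≈ -7.5556)
J = -68/9 ≈ -7.5556
M(w) = 1/(-68/9 + w) (M(w) = 1/(w - 68/9) = 1/(-68/9 + w))
z(Z) = Z²
X = -12729 (X = 3319 - 16048 = -12729)
1/((M(40) + z(95)) + X) = 1/((9/(-68 + 9*40) + 95²) - 12729) = 1/((9/(-68 + 360) + 9025) - 12729) = 1/((9/292 + 9025) - 12729) = 1/(2635309/292 - 12729) = 1/(-1081559/292) = -292/1081559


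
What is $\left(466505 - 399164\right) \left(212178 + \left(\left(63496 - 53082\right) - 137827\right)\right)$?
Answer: $5708159865$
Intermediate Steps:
$\left(466505 - 399164\right) \left(212178 + \left(\left(63496 - 53082\right) - 137827\right)\right) = 67341 \left(212178 + \left(10414 - 137827\right)\right) = 67341 \left(212178 - 127413\right) = 67341 \cdot 84765 = 5708159865$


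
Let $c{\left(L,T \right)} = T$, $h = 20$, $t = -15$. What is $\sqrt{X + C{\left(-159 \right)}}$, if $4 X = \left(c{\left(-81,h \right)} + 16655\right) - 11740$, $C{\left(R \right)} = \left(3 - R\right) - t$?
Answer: $\frac{3 \sqrt{627}}{2} \approx 37.56$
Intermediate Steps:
$C{\left(R \right)} = 18 - R$ ($C{\left(R \right)} = \left(3 - R\right) - -15 = \left(3 - R\right) + 15 = 18 - R$)
$X = \frac{4935}{4}$ ($X = \frac{\left(20 + 16655\right) - 11740}{4} = \frac{16675 - 11740}{4} = \frac{1}{4} \cdot 4935 = \frac{4935}{4} \approx 1233.8$)
$\sqrt{X + C{\left(-159 \right)}} = \sqrt{\frac{4935}{4} + \left(18 - -159\right)} = \sqrt{\frac{4935}{4} + \left(18 + 159\right)} = \sqrt{\frac{4935}{4} + 177} = \sqrt{\frac{5643}{4}} = \frac{3 \sqrt{627}}{2}$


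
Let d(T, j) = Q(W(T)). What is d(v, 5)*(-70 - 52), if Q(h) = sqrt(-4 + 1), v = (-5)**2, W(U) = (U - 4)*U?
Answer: -122*I*sqrt(3) ≈ -211.31*I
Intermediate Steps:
W(U) = U*(-4 + U) (W(U) = (-4 + U)*U = U*(-4 + U))
v = 25
Q(h) = I*sqrt(3) (Q(h) = sqrt(-3) = I*sqrt(3))
d(T, j) = I*sqrt(3)
d(v, 5)*(-70 - 52) = (I*sqrt(3))*(-70 - 52) = (I*sqrt(3))*(-122) = -122*I*sqrt(3)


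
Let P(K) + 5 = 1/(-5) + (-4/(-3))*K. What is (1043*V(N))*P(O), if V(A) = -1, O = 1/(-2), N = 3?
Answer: 91784/15 ≈ 6118.9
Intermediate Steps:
O = -½ ≈ -0.50000
P(K) = -26/5 + 4*K/3 (P(K) = -5 + (1/(-5) + (-4/(-3))*K) = -5 + (1*(-⅕) + (-4*(-⅓))*K) = -5 + (-⅕ + 4*K/3) = -26/5 + 4*K/3)
(1043*V(N))*P(O) = (1043*(-1))*(-26/5 + (4/3)*(-½)) = -1043*(-26/5 - ⅔) = -1043*(-88/15) = 91784/15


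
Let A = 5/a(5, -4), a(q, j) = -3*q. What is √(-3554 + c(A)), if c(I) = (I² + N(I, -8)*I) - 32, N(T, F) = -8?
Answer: I*√32249/3 ≈ 59.86*I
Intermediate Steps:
A = -⅓ (A = 5/((-3*5)) = 5/(-15) = 5*(-1/15) = -⅓ ≈ -0.33333)
c(I) = -32 + I² - 8*I (c(I) = (I² - 8*I) - 32 = -32 + I² - 8*I)
√(-3554 + c(A)) = √(-3554 + (-32 + (-⅓)² - 8*(-⅓))) = √(-3554 + (-32 + ⅑ + 8/3)) = √(-3554 - 263/9) = √(-32249/9) = I*√32249/3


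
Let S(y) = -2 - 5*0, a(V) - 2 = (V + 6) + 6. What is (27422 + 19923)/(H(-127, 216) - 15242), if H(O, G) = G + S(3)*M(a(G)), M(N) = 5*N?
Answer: -47345/17326 ≈ -2.7326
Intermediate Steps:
a(V) = 14 + V (a(V) = 2 + ((V + 6) + 6) = 2 + ((6 + V) + 6) = 2 + (12 + V) = 14 + V)
S(y) = -2 (S(y) = -2 + 0 = -2)
H(O, G) = -140 - 9*G (H(O, G) = G - 10*(14 + G) = G - 2*(70 + 5*G) = G + (-140 - 10*G) = -140 - 9*G)
(27422 + 19923)/(H(-127, 216) - 15242) = (27422 + 19923)/((-140 - 9*216) - 15242) = 47345/((-140 - 1944) - 15242) = 47345/(-2084 - 15242) = 47345/(-17326) = 47345*(-1/17326) = -47345/17326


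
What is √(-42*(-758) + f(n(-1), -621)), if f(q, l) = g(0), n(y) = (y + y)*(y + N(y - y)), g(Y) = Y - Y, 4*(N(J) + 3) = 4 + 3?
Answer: 2*√7959 ≈ 178.43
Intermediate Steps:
N(J) = -5/4 (N(J) = -3 + (4 + 3)/4 = -3 + (¼)*7 = -3 + 7/4 = -5/4)
g(Y) = 0
n(y) = 2*y*(-5/4 + y) (n(y) = (y + y)*(y - 5/4) = (2*y)*(-5/4 + y) = 2*y*(-5/4 + y))
f(q, l) = 0
√(-42*(-758) + f(n(-1), -621)) = √(-42*(-758) + 0) = √(31836 + 0) = √31836 = 2*√7959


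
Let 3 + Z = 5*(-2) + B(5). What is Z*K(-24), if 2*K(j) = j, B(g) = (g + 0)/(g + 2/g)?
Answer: 1304/9 ≈ 144.89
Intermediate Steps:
B(g) = g/(g + 2/g)
K(j) = j/2
Z = -326/27 (Z = -3 + (5*(-2) + 5²/(2 + 5²)) = -3 + (-10 + 25/(2 + 25)) = -3 + (-10 + 25/27) = -3 - 245/27 = -326/27 ≈ -12.074)
Z*K(-24) = -163*(-24)/27 = -326/27*(-12) = 1304/9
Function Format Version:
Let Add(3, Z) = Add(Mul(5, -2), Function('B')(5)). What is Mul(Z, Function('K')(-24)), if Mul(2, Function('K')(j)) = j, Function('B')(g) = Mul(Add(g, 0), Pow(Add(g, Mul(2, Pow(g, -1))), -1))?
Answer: Rational(1304, 9) ≈ 144.89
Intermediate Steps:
Function('B')(g) = Mul(g, Pow(Add(g, Mul(2, Pow(g, -1))), -1))
Function('K')(j) = Mul(Rational(1, 2), j)
Z = Rational(-326, 27) (Z = Add(-3, Add(Mul(5, -2), Mul(Pow(5, 2), Pow(Add(2, Pow(5, 2)), -1)))) = Add(-3, Add(-10, Mul(25, Pow(Add(2, 25), -1)))) = Add(-3, Add(-10, Mul(25, Pow(27, -1)))) = Add(-3, Add(-10, Mul(25, Rational(1, 27)))) = Add(-3, Add(-10, Rational(25, 27))) = Add(-3, Rational(-245, 27)) = Rational(-326, 27) ≈ -12.074)
Mul(Z, Function('K')(-24)) = Mul(Rational(-326, 27), Mul(Rational(1, 2), -24)) = Mul(Rational(-326, 27), -12) = Rational(1304, 9)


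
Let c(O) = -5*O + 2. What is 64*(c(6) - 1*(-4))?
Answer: -1536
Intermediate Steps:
c(O) = 2 - 5*O
64*(c(6) - 1*(-4)) = 64*((2 - 5*6) - 1*(-4)) = 64*((2 - 30) + 4) = 64*(-28 + 4) = 64*(-24) = -1536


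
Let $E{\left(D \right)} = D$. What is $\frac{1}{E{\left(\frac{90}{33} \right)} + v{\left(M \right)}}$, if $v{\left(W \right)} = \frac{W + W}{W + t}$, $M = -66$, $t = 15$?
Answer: $\frac{187}{994} \approx 0.18813$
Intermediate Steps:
$v{\left(W \right)} = \frac{2 W}{15 + W}$ ($v{\left(W \right)} = \frac{W + W}{W + 15} = \frac{2 W}{15 + W}$)
$\frac{1}{E{\left(\frac{90}{33} \right)} + v{\left(M \right)}} = \frac{1}{\frac{90}{33} + 2 \left(-66\right) \frac{1}{15 - 66}} = \frac{1}{90 \cdot \frac{1}{33} + 2 \left(-66\right) \frac{1}{-51}} = \frac{1}{\frac{30}{11} + 2 \left(-66\right) \left(- \frac{1}{51}\right)} = \frac{1}{\frac{30}{11} + \frac{44}{17}} = \frac{1}{\frac{994}{187}} = \frac{187}{994}$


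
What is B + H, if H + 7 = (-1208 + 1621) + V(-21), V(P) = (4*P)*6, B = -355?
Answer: -453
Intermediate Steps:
V(P) = 24*P
H = -98 (H = -7 + ((-1208 + 1621) + 24*(-21)) = -7 + (413 - 504) = -7 - 91 = -98)
B + H = -355 - 98 = -453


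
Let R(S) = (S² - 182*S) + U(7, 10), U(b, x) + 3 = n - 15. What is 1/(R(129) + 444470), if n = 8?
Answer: 1/437623 ≈ 2.2851e-6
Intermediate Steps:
U(b, x) = -10 (U(b, x) = -3 + (8 - 15) = -3 - 7 = -10)
R(S) = -10 + S² - 182*S (R(S) = (S² - 182*S) - 10 = -10 + S² - 182*S)
1/(R(129) + 444470) = 1/((-10 + 129² - 182*129) + 444470) = 1/((-10 + 16641 - 23478) + 444470) = 1/(-6847 + 444470) = 1/437623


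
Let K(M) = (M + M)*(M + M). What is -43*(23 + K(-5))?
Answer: -5289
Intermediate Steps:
K(M) = 4*M**2 (K(M) = (2*M)*(2*M) = 4*M**2)
-43*(23 + K(-5)) = -43*(23 + 4*(-5)**2) = -43*(23 + 4*25) = -43*(23 + 100) = -43*123 = -5289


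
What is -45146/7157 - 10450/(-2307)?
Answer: -29361172/16511199 ≈ -1.7783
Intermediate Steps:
-45146/7157 - 10450/(-2307) = -45146*1/7157 - 10450*(-1/2307) = -45146/7157 + 10450/2307 = -29361172/16511199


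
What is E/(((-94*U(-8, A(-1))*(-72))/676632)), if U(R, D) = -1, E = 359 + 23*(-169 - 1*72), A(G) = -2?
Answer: 24358752/47 ≈ 5.1827e+5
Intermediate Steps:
E = -5184 (E = 359 + 23*(-169 - 72) = 359 + 23*(-241) = 359 - 5543 = -5184)
E/(((-94*U(-8, A(-1))*(-72))/676632)) = -5184/((-94*(-1)*(-72))/676632) = -5184/((94*(-72))*(1/676632)) = -5184/((-6768*1/676632)) = -5184/(-282/28193) = -5184*(-28193/282) = 24358752/47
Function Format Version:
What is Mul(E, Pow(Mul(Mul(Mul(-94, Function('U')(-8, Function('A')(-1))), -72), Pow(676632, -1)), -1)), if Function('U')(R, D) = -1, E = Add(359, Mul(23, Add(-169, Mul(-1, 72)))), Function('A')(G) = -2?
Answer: Rational(24358752, 47) ≈ 5.1827e+5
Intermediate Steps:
E = -5184 (E = Add(359, Mul(23, Add(-169, -72))) = Add(359, Mul(23, -241)) = Add(359, -5543) = -5184)
Mul(E, Pow(Mul(Mul(Mul(-94, Function('U')(-8, Function('A')(-1))), -72), Pow(676632, -1)), -1)) = Mul(-5184, Pow(Mul(Mul(Mul(-94, -1), -72), Pow(676632, -1)), -1)) = Mul(-5184, Pow(Mul(Mul(94, -72), Rational(1, 676632)), -1)) = Mul(-5184, Pow(Mul(-6768, Rational(1, 676632)), -1)) = Mul(-5184, Pow(Rational(-282, 28193), -1)) = Mul(-5184, Rational(-28193, 282)) = Rational(24358752, 47)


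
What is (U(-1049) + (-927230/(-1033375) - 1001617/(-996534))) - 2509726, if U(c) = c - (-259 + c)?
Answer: -73835154284130073/29422666350 ≈ -2.5095e+6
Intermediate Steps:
U(c) = 259 (U(c) = c + (259 - c) = 259)
(U(-1049) + (-927230/(-1033375) - 1001617/(-996534))) - 2509726 = (259 + (-927230/(-1033375) - 1001617/(-996534))) - 2509726 = (259 + (-927230*(-1/1033375) - 1001617*(-1/996534))) - 2509726 = (259 + (185446/206675 + 1001617/996534)) - 2509726 = (259 + 55973205377/29422666350) - 2509726 = 7676443790027/29422666350 - 2509726 = -73835154284130073/29422666350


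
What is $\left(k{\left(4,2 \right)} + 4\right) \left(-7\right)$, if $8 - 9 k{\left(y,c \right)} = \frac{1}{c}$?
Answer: $- \frac{203}{6} \approx -33.833$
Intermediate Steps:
$k{\left(y,c \right)} = \frac{8}{9} - \frac{1}{9 c}$
$\left(k{\left(4,2 \right)} + 4\right) \left(-7\right) = \left(\frac{-1 + 8 \cdot 2}{9 \cdot 2} + 4\right) \left(-7\right) = \left(\frac{1}{9} \cdot \frac{1}{2} \left(-1 + 16\right) + 4\right) \left(-7\right) = \left(\frac{1}{9} \cdot \frac{1}{2} \cdot 15 + 4\right) \left(-7\right) = \left(\frac{5}{6} + 4\right) \left(-7\right) = \frac{29}{6} \left(-7\right) = - \frac{203}{6}$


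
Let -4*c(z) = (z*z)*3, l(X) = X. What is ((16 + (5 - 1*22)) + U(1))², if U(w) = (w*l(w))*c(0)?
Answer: 1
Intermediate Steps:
c(z) = -3*z²/4 (c(z) = -z*z*3/4 = -z²*3/4 = -3*z²/4)
U(w) = 0 (U(w) = (w*w)*(-¾*0²) = w²*(-¾*0) = w²*0 = 0)
((16 + (5 - 1*22)) + U(1))² = ((16 + (5 - 1*22)) + 0)² = ((16 + (5 - 22)) + 0)² = ((16 - 17) + 0)² = (-1 + 0)² = (-1)² = 1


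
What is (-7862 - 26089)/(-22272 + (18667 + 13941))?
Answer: -33951/10336 ≈ -3.2847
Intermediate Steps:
(-7862 - 26089)/(-22272 + (18667 + 13941)) = -33951/(-22272 + 32608) = -33951/10336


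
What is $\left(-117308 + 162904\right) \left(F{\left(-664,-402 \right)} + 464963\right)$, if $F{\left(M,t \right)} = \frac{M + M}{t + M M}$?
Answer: $\frac{4669336130162412}{220247} \approx 2.12 \cdot 10^{10}$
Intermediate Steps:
$F{\left(M,t \right)} = \frac{2 M}{t + M^{2}}$
$\left(-117308 + 162904\right) \left(F{\left(-664,-402 \right)} + 464963\right) = \left(-117308 + 162904\right) \left(2 \left(-664\right) \frac{1}{-402 + \left(-664\right)^{2}} + 464963\right) = 45596 \left(2 \left(-664\right) \frac{1}{-402 + 440896} + 464963\right) = 45596 \left(2 \left(-664\right) \frac{1}{440494} + 464963\right) = 45596 \left(- \frac{664}{220247} + 464963\right) = 45596 \cdot \frac{102406705197}{220247} = \frac{4669336130162412}{220247}$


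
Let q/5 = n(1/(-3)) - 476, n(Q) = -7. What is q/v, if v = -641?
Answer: 2415/641 ≈ 3.7676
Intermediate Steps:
q = -2415 (q = 5*(-7 - 476) = 5*(-483) = -2415)
q/v = -2415/(-641) = -2415*(-1/641) = 2415/641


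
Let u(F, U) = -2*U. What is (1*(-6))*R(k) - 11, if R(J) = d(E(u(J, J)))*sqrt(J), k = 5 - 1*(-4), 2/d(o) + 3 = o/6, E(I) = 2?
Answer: 5/2 ≈ 2.5000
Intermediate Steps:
d(o) = 2/(-3 + o/6)
k = 9 (k = 5 + 4 = 9)
R(J) = -3*sqrt(J)/4 (R(J) = (12/(-18 + 2))*sqrt(J) = (12/(-16))*sqrt(J) = (12*(-1/16))*sqrt(J) = -3*sqrt(J)/4)
(1*(-6))*R(k) - 11 = (1*(-6))*(-3*sqrt(9)/4) - 11 = -(-9)*3/2 - 11 = -6*(-9/4) - 11 = 27/2 - 11 = 5/2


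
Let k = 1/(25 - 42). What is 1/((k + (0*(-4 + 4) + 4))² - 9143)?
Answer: -289/2637838 ≈ -0.00010956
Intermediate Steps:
k = -1/17 (k = 1/(-17) = -1/17 ≈ -0.058824)
1/((k + (0*(-4 + 4) + 4))² - 9143) = 1/((-1/17 + (0*(-4 + 4) + 4))² - 9143) = 1/((-1/17 + (0*0 + 4))² - 9143) = 1/((-1/17 + (0 + 4))² - 9143) = 1/((-1/17 + 4)² - 9143) = 1/((67/17)² - 9143) = 1/(4489/289 - 9143) = 1/(-2637838/289) = -289/2637838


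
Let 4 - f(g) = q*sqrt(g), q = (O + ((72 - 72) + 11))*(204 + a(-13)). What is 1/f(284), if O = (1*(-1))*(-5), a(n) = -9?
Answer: -1/691142396 - 390*sqrt(71)/172785599 ≈ -1.9020e-5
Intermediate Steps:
O = 5 (O = -1*(-5) = 5)
q = 3120 (q = (5 + ((72 - 72) + 11))*(204 - 9) = (5 + (0 + 11))*195 = (5 + 11)*195 = 16*195 = 3120)
f(g) = 4 - 3120*sqrt(g)
1/f(284) = 1/(4 - 6240*sqrt(71))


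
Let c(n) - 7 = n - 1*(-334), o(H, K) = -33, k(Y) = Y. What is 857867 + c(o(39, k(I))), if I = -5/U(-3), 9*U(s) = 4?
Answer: 858175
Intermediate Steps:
U(s) = 4/9 (U(s) = (⅑)*4 = 4/9)
I = -45/4 (I = -5/4/9 = -5*9/4 = -45/4 ≈ -11.250)
c(n) = 341 + n (c(n) = 7 + (n - 1*(-334)) = 7 + (n + 334) = 7 + (334 + n) = 341 + n)
857867 + c(o(39, k(I))) = 857867 + (341 - 33) = 857867 + 308 = 858175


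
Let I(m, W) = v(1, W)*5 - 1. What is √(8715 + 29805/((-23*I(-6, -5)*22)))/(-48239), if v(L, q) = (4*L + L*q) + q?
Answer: -√2144798465370/756676954 ≈ -0.0019355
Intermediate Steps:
v(L, q) = q + 4*L + L*q
I(m, W) = 19 + 10*W (I(m, W) = (W + 4*1 + 1*W)*5 - 1 = (W + 4 + W)*5 - 1 = (4 + 2*W)*5 - 1 = (20 + 10*W) - 1 = 19 + 10*W)
√(8715 + 29805/((-23*I(-6, -5)*22)))/(-48239) = √(8715 + 29805/((-23*(19 + 10*(-5))*22)))/(-48239) = √(8715 + 29805/((-23*(19 - 50)*22)))*(-1/48239) = √(8715 + 29805/((-23*(-31)*22)))*(-1/48239) = √(8715 + 29805/((713*22)))*(-1/48239) = √(8715 + 29805/15686)*(-1/48239) = √(136733295/15686)*(-1/48239) = (√2144798465370/15686)*(-1/48239) = -√2144798465370/756676954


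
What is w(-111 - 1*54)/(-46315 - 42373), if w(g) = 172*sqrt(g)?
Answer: -43*I*sqrt(165)/22172 ≈ -0.024912*I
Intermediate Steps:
w(-111 - 1*54)/(-46315 - 42373) = (172*sqrt(-111 - 1*54))/(-46315 - 42373) = (172*sqrt(-111 - 54))/(-88688) = (172*sqrt(-165))*(-1/88688) = (172*(I*sqrt(165)))*(-1/88688) = (172*I*sqrt(165))*(-1/88688) = -43*I*sqrt(165)/22172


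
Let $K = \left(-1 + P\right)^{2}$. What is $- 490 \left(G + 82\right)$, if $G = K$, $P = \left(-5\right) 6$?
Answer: $-511070$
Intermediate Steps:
$P = -30$
$K = 961$ ($K = \left(-1 - 30\right)^{2} = \left(-31\right)^{2} = 961$)
$G = 961$
$- 490 \left(G + 82\right) = - 490 \left(961 + 82\right) = \left(-490\right) 1043 = -511070$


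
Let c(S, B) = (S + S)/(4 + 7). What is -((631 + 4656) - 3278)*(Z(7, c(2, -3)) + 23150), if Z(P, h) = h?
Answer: -511599886/11 ≈ -4.6509e+7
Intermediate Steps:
c(S, B) = 2*S/11 (c(S, B) = (2*S)/11 = (2*S)*(1/11) = 2*S/11)
-((631 + 4656) - 3278)*(Z(7, c(2, -3)) + 23150) = -((631 + 4656) - 3278)*((2/11)*2 + 23150) = -(5287 - 3278)*(4/11 + 23150) = -2009*254654/11 = -1*511599886/11 = -511599886/11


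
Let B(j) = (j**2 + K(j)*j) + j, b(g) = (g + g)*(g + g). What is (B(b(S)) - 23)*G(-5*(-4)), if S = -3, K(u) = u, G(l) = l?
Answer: 52100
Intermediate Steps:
b(g) = 4*g**2 (b(g) = (2*g)*(2*g) = 4*g**2)
B(j) = j + 2*j**2 (B(j) = (j**2 + j*j) + j = (j**2 + j**2) + j = 2*j**2 + j = j + 2*j**2)
(B(b(S)) - 23)*G(-5*(-4)) = ((4*(-3)**2)*(1 + 2*(4*(-3)**2)) - 23)*(-5*(-4)) = ((4*9)*(1 + 2*(4*9)) - 23)*20 = (36*(1 + 2*36) - 23)*20 = (36*(1 + 72) - 23)*20 = (36*73 - 23)*20 = (2628 - 23)*20 = 2605*20 = 52100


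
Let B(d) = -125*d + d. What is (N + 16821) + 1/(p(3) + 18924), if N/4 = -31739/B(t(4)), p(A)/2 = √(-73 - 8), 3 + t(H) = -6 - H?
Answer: 201355602914231/12026799525 - I/19895450 ≈ 16742.0 - 5.0263e-8*I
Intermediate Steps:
t(H) = -9 - H (t(H) = -3 + (-6 - H) = -9 - H)
B(d) = -124*d
p(A) = 18*I (p(A) = 2*√(-73 - 8) = 2*√(-81) = 2*(9*I) = 18*I)
N = -31739/403 (N = 4*(-31739*(-1/(124*(-9 - 1*4)))) = 4*(-31739*(-1/(124*(-9 - 4)))) = 4*(-31739/((-124*(-13)))) = 4*(-31739/1612) = -31739/403 ≈ -78.757)
(N + 16821) + 1/(p(3) + 18924) = (-31739/403 + 16821) + 1/(18*I + 18924) = 6747124/403 + 1/(18924 + 18*I) = 6747124/403 + (18924 - 18*I)/358118100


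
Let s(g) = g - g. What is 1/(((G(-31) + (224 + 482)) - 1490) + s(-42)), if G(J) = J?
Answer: -1/815 ≈ -0.0012270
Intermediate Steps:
s(g) = 0
1/(((G(-31) + (224 + 482)) - 1490) + s(-42)) = 1/(((-31 + (224 + 482)) - 1490) + 0) = 1/(((-31 + 706) - 1490) + 0) = 1/((675 - 1490) + 0) = 1/(-815 + 0) = 1/(-815) = -1/815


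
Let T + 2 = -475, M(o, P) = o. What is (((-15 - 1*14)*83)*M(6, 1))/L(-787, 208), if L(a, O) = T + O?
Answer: 14442/269 ≈ 53.688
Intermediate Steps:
T = -477 (T = -2 - 475 = -477)
L(a, O) = -477 + O
(((-15 - 1*14)*83)*M(6, 1))/L(-787, 208) = (((-15 - 1*14)*83)*6)/(-477 + 208) = (((-15 - 14)*83)*6)/(-269) = (-29*83*6)*(-1/269) = -2407*6*(-1/269) = -14442*(-1/269) = 14442/269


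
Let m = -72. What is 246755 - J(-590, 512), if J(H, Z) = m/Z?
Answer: 15792329/64 ≈ 2.4676e+5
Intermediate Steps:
J(H, Z) = -72/Z
246755 - J(-590, 512) = 246755 - (-72)/512 = 246755 - 1*(-9/64) = 246755 + 9/64 = 15792329/64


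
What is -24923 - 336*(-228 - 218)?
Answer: 124933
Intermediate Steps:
-24923 - 336*(-228 - 218) = -24923 - 336*(-446) = -24923 - 1*(-149856) = -24923 + 149856 = 124933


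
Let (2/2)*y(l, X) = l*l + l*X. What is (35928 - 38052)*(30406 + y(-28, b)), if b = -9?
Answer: -66782808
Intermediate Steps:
y(l, X) = l² + X*l (y(l, X) = l*l + l*X = l² + X*l)
(35928 - 38052)*(30406 + y(-28, b)) = (35928 - 38052)*(30406 - 28*(-9 - 28)) = -2124*(30406 - 28*(-37)) = -2124*(30406 + 1036) = -2124*31442 = -66782808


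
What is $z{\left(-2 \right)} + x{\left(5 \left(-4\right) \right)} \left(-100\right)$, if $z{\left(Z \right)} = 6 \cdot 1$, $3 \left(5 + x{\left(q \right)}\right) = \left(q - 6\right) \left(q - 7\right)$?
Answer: $-22894$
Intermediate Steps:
$x{\left(q \right)} = -5 + \frac{\left(-7 + q\right) \left(-6 + q\right)}{3}$ ($x{\left(q \right)} = -5 + \frac{\left(q - 6\right) \left(q - 7\right)}{3} = -5 + \frac{\left(-6 + q\right) \left(-7 + q\right)}{3} = -5 + \frac{\left(-7 + q\right) \left(-6 + q\right)}{3}$)
$z{\left(Z \right)} = 6$
$z{\left(-2 \right)} + x{\left(5 \left(-4\right) \right)} \left(-100\right) = 6 + \left(9 - \frac{13 \cdot 5 \left(-4\right)}{3} + \frac{\left(5 \left(-4\right)\right)^{2}}{3}\right) \left(-100\right) = 6 + \left(9 - - \frac{260}{3} + \frac{\left(-20\right)^{2}}{3}\right) \left(-100\right) = 6 + \left(9 + \frac{260}{3} + \frac{1}{3} \cdot 400\right) \left(-100\right) = 6 + \left(9 + \frac{260}{3} + \frac{400}{3}\right) \left(-100\right) = 6 + 229 \left(-100\right) = 6 - 22900 = -22894$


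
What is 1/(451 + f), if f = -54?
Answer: 1/397 ≈ 0.0025189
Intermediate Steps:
1/(451 + f) = 1/(451 - 54) = 1/397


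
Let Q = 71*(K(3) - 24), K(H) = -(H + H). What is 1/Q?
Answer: -1/2130 ≈ -0.00046948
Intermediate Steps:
K(H) = -2*H
Q = -2130 (Q = 71*(-2*3 - 24) = 71*(-6 - 24) = 71*(-30) = -2130)
1/Q = 1/(-2130) = -1/2130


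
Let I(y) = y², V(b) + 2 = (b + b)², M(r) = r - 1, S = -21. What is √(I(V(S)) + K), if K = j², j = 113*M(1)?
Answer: 1762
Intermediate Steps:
M(r) = -1 + r
V(b) = -2 + 4*b² (V(b) = -2 + (b + b)² = -2 + (2*b)² = -2 + 4*b²)
j = 0 (j = 113*(-1 + 1) = 113*0 = 0)
K = 0 (K = 0² = 0)
√(I(V(S)) + K) = √((-2 + 4*(-21)²)² + 0) = √((-2 + 4*441)² + 0) = √((-2 + 1764)² + 0) = √(1762² + 0) = √(3104644 + 0) = √3104644 = 1762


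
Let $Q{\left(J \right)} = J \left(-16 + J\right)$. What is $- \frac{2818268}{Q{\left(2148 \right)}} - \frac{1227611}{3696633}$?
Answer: $- \frac{1336665938345}{1410738658524} \approx -0.94749$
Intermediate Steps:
$- \frac{2818268}{Q{\left(2148 \right)}} - \frac{1227611}{3696633} = - \frac{2818268}{2148 \left(-16 + 2148\right)} - \frac{1227611}{3696633} = - \frac{2818268}{2148 \cdot 2132} - \frac{1227611}{3696633} = - \frac{2818268}{4579536} - \frac{1227611}{3696633} = \left(-2818268\right) \frac{1}{4579536} - \frac{1227611}{3696633} = - \frac{704567}{1144884} - \frac{1227611}{3696633} = - \frac{1336665938345}{1410738658524}$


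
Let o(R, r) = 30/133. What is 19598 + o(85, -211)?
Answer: 2606564/133 ≈ 19598.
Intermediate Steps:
o(R, r) = 30/133 (o(R, r) = 30*(1/133) = 30/133)
19598 + o(85, -211) = 19598 + 30/133 = 2606564/133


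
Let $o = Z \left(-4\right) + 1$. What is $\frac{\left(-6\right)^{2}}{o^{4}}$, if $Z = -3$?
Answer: $\frac{36}{28561} \approx 0.0012605$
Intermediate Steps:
$o = 13$ ($o = \left(-3\right) \left(-4\right) + 1 = 12 + 1 = 13$)
$\frac{\left(-6\right)^{2}}{o^{4}} = \frac{\left(-6\right)^{2}}{13^{4}} = \frac{36}{28561}$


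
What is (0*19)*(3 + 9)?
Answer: 0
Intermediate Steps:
(0*19)*(3 + 9) = 0*12 = 0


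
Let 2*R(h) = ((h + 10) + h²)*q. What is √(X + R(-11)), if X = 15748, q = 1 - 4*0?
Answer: 8*√247 ≈ 125.73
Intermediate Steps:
q = 1 (q = 1 + 0 = 1)
R(h) = 5 + h/2 + h²/2 (R(h) = (((h + 10) + h²)*1)/2 = (((10 + h) + h²)*1)/2 = ((10 + h + h²)*1)/2 = (10 + h + h²)/2 = 5 + h/2 + h²/2)
√(X + R(-11)) = √(15748 + (5 + (½)*(-11) + (½)*(-11)²)) = √(15748 + (5 - 11/2 + (½)*121)) = √(15748 + (5 - 11/2 + 121/2)) = √(15748 + 60) = √15808 = 8*√247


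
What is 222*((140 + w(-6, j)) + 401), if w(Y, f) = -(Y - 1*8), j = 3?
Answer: 123210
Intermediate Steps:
w(Y, f) = 8 - Y (w(Y, f) = -(Y - 8) = -(-8 + Y) = 8 - Y)
222*((140 + w(-6, j)) + 401) = 222*((140 + (8 - 1*(-6))) + 401) = 222*((140 + (8 + 6)) + 401) = 222*((140 + 14) + 401) = 222*(154 + 401) = 222*555 = 123210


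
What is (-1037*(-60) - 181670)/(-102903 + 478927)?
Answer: -59725/188012 ≈ -0.31767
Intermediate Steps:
(-1037*(-60) - 181670)/(-102903 + 478927) = (62220 - 181670)/376024 = -119450*1/376024 = -59725/188012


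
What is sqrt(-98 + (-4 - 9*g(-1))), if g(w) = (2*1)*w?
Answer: 2*I*sqrt(21) ≈ 9.1651*I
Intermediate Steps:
g(w) = 2*w
sqrt(-98 + (-4 - 9*g(-1))) = sqrt(-98 + (-4 - 18*(-1))) = sqrt(-98 + (-4 - 9*(-2))) = sqrt(-98 + (-4 + 18)) = sqrt(-98 + 14) = sqrt(-84) = 2*I*sqrt(21)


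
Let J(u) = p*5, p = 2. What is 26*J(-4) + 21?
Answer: 281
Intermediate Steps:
J(u) = 10 (J(u) = 2*5 = 10)
26*J(-4) + 21 = 26*10 + 21 = 260 + 21 = 281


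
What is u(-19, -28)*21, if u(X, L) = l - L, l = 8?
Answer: 756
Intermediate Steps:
u(X, L) = 8 - L
u(-19, -28)*21 = (8 - 1*(-28))*21 = (8 + 28)*21 = 36*21 = 756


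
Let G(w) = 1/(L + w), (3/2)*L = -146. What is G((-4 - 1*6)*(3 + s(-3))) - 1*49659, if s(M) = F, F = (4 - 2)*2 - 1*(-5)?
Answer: -32377671/652 ≈ -49659.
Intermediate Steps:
L = -292/3 (L = (⅔)*(-146) = -292/3 ≈ -97.333)
F = 9 (F = 2*2 + 5 = 4 + 5 = 9)
s(M) = 9
G(w) = 1/(-292/3 + w)
G((-4 - 1*6)*(3 + s(-3))) - 1*49659 = 3/(-292 + 3*((-4 - 1*6)*(3 + 9))) - 1*49659 = 3/(-292 + 3*((-4 - 6)*12)) - 49659 = 3/(-292 + 3*(-10*12)) - 49659 = 3/(-292 + 3*(-120)) - 49659 = 3/(-292 - 360) - 49659 = 3/(-652) - 49659 = 3*(-1/652) - 49659 = -3/652 - 49659 = -32377671/652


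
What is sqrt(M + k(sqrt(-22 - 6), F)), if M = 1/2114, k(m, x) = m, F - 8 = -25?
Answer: sqrt(2114 + 8937992*I*sqrt(7))/2114 ≈ 1.6266 + 1.6265*I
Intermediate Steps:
F = -17 (F = 8 - 25 = -17)
M = 1/2114 ≈ 0.00047304
sqrt(M + k(sqrt(-22 - 6), F)) = sqrt(1/2114 + sqrt(-22 - 6)) = sqrt(1/2114 + sqrt(-28)) = sqrt(1/2114 + 2*I*sqrt(7))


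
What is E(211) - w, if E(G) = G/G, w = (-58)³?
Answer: 195113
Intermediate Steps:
w = -195112
E(G) = 1
E(211) - w = 1 - 1*(-195112) = 1 + 195112 = 195113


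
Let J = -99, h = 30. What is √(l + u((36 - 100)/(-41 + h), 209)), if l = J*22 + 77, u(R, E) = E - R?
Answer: 2*I*√57409/11 ≈ 43.564*I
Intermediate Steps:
l = -2101 (l = -99*22 + 77 = -2178 + 77 = -2101)
√(l + u((36 - 100)/(-41 + h), 209)) = √(-2101 + (209 - (36 - 100)/(-41 + 30))) = √(-2101 + (209 - (-64)/(-11))) = √(-2101 + (209 - (-64)*(-1)/11)) = √(-2101 + (209 - 1*64/11)) = √(-2101 + (209 - 64/11)) = √(-2101 + 2235/11) = √(-20876/11) = 2*I*√57409/11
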